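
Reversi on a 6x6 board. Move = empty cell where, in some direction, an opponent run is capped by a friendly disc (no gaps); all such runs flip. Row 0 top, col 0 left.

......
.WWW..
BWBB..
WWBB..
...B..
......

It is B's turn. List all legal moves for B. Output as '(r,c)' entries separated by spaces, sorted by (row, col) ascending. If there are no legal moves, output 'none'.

Answer: (0,0) (0,1) (0,2) (0,3) (0,4) (1,0) (4,0) (4,2)

Derivation:
(0,0): flips 1 -> legal
(0,1): flips 1 -> legal
(0,2): flips 2 -> legal
(0,3): flips 1 -> legal
(0,4): flips 1 -> legal
(1,0): flips 1 -> legal
(1,4): no bracket -> illegal
(2,4): no bracket -> illegal
(4,0): flips 2 -> legal
(4,1): no bracket -> illegal
(4,2): flips 1 -> legal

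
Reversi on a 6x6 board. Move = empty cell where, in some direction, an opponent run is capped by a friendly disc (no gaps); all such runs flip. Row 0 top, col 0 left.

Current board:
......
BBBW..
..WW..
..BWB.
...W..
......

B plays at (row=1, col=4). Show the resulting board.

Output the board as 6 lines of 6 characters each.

Place B at (1,4); scan 8 dirs for brackets.
Dir NW: first cell '.' (not opp) -> no flip
Dir N: first cell '.' (not opp) -> no flip
Dir NE: first cell '.' (not opp) -> no flip
Dir W: opp run (1,3) capped by B -> flip
Dir E: first cell '.' (not opp) -> no flip
Dir SW: opp run (2,3) capped by B -> flip
Dir S: first cell '.' (not opp) -> no flip
Dir SE: first cell '.' (not opp) -> no flip
All flips: (1,3) (2,3)

Answer: ......
BBBBB.
..WB..
..BWB.
...W..
......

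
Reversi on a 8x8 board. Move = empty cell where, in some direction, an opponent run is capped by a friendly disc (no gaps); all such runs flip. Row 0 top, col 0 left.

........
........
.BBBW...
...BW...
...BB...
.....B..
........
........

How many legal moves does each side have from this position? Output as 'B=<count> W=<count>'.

Answer: B=5 W=6

Derivation:
-- B to move --
(1,3): no bracket -> illegal
(1,4): flips 2 -> legal
(1,5): flips 1 -> legal
(2,5): flips 2 -> legal
(3,5): flips 1 -> legal
(4,5): flips 1 -> legal
B mobility = 5
-- W to move --
(1,0): no bracket -> illegal
(1,1): no bracket -> illegal
(1,2): flips 1 -> legal
(1,3): no bracket -> illegal
(1,4): no bracket -> illegal
(2,0): flips 3 -> legal
(3,0): no bracket -> illegal
(3,1): no bracket -> illegal
(3,2): flips 1 -> legal
(3,5): no bracket -> illegal
(4,2): flips 1 -> legal
(4,5): no bracket -> illegal
(4,6): no bracket -> illegal
(5,2): flips 1 -> legal
(5,3): no bracket -> illegal
(5,4): flips 1 -> legal
(5,6): no bracket -> illegal
(6,4): no bracket -> illegal
(6,5): no bracket -> illegal
(6,6): no bracket -> illegal
W mobility = 6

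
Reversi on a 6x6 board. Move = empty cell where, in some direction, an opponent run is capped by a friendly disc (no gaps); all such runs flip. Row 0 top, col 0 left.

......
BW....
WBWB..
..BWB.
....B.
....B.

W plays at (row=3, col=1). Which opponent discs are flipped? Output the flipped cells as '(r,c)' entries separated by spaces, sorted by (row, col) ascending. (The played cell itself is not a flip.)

Answer: (2,1) (3,2)

Derivation:
Dir NW: first cell 'W' (not opp) -> no flip
Dir N: opp run (2,1) capped by W -> flip
Dir NE: first cell 'W' (not opp) -> no flip
Dir W: first cell '.' (not opp) -> no flip
Dir E: opp run (3,2) capped by W -> flip
Dir SW: first cell '.' (not opp) -> no flip
Dir S: first cell '.' (not opp) -> no flip
Dir SE: first cell '.' (not opp) -> no flip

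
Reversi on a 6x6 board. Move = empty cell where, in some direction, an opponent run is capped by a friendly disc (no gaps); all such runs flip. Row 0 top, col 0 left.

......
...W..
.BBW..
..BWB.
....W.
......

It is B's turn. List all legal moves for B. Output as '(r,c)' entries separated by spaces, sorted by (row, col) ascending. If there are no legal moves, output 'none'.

(0,2): no bracket -> illegal
(0,3): no bracket -> illegal
(0,4): flips 1 -> legal
(1,2): flips 1 -> legal
(1,4): flips 1 -> legal
(2,4): flips 1 -> legal
(3,5): no bracket -> illegal
(4,2): no bracket -> illegal
(4,3): no bracket -> illegal
(4,5): no bracket -> illegal
(5,3): no bracket -> illegal
(5,4): flips 1 -> legal
(5,5): flips 2 -> legal

Answer: (0,4) (1,2) (1,4) (2,4) (5,4) (5,5)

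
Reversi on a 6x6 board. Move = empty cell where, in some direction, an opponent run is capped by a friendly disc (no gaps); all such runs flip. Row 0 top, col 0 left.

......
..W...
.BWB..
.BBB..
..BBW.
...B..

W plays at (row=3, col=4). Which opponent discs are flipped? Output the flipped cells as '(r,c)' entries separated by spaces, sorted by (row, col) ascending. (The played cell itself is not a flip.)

Dir NW: opp run (2,3) capped by W -> flip
Dir N: first cell '.' (not opp) -> no flip
Dir NE: first cell '.' (not opp) -> no flip
Dir W: opp run (3,3) (3,2) (3,1), next='.' -> no flip
Dir E: first cell '.' (not opp) -> no flip
Dir SW: opp run (4,3), next='.' -> no flip
Dir S: first cell 'W' (not opp) -> no flip
Dir SE: first cell '.' (not opp) -> no flip

Answer: (2,3)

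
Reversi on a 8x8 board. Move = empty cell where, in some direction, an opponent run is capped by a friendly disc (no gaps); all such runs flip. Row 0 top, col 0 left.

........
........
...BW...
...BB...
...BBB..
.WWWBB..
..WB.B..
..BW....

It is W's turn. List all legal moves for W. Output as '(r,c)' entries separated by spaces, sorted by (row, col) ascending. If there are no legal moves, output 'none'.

Answer: (1,3) (2,2) (2,5) (3,5) (4,2) (5,6) (6,4) (7,1) (7,4)

Derivation:
(1,2): no bracket -> illegal
(1,3): flips 3 -> legal
(1,4): no bracket -> illegal
(2,2): flips 1 -> legal
(2,5): flips 2 -> legal
(3,2): no bracket -> illegal
(3,5): flips 1 -> legal
(3,6): no bracket -> illegal
(4,2): flips 1 -> legal
(4,6): no bracket -> illegal
(5,6): flips 2 -> legal
(6,1): no bracket -> illegal
(6,4): flips 4 -> legal
(6,6): no bracket -> illegal
(7,1): flips 1 -> legal
(7,4): flips 1 -> legal
(7,5): no bracket -> illegal
(7,6): no bracket -> illegal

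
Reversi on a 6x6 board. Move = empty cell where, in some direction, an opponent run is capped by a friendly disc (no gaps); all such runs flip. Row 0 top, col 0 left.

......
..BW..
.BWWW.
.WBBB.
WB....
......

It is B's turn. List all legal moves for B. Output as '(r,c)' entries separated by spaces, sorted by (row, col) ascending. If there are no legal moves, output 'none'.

(0,2): no bracket -> illegal
(0,3): flips 2 -> legal
(0,4): no bracket -> illegal
(1,1): flips 1 -> legal
(1,4): flips 3 -> legal
(1,5): flips 1 -> legal
(2,0): no bracket -> illegal
(2,5): flips 3 -> legal
(3,0): flips 1 -> legal
(3,5): no bracket -> illegal
(4,2): no bracket -> illegal
(5,0): no bracket -> illegal
(5,1): no bracket -> illegal

Answer: (0,3) (1,1) (1,4) (1,5) (2,5) (3,0)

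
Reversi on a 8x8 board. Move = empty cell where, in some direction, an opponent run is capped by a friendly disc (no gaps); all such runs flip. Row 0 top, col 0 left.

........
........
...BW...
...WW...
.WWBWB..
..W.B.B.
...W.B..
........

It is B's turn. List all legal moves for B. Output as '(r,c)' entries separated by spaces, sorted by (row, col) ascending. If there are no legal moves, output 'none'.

Answer: (1,4) (2,5) (4,0) (6,1) (7,2)

Derivation:
(1,3): no bracket -> illegal
(1,4): flips 3 -> legal
(1,5): no bracket -> illegal
(2,2): no bracket -> illegal
(2,5): flips 2 -> legal
(3,0): no bracket -> illegal
(3,1): no bracket -> illegal
(3,2): no bracket -> illegal
(3,5): no bracket -> illegal
(4,0): flips 2 -> legal
(5,0): no bracket -> illegal
(5,1): no bracket -> illegal
(5,3): no bracket -> illegal
(5,5): no bracket -> illegal
(6,1): flips 1 -> legal
(6,2): no bracket -> illegal
(6,4): no bracket -> illegal
(7,2): flips 1 -> legal
(7,3): no bracket -> illegal
(7,4): no bracket -> illegal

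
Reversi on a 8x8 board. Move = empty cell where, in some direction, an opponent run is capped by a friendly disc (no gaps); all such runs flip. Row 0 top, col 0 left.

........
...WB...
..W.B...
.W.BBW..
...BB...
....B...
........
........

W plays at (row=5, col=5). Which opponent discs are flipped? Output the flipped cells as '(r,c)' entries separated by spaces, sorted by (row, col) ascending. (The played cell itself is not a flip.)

Dir NW: opp run (4,4) (3,3) capped by W -> flip
Dir N: first cell '.' (not opp) -> no flip
Dir NE: first cell '.' (not opp) -> no flip
Dir W: opp run (5,4), next='.' -> no flip
Dir E: first cell '.' (not opp) -> no flip
Dir SW: first cell '.' (not opp) -> no flip
Dir S: first cell '.' (not opp) -> no flip
Dir SE: first cell '.' (not opp) -> no flip

Answer: (3,3) (4,4)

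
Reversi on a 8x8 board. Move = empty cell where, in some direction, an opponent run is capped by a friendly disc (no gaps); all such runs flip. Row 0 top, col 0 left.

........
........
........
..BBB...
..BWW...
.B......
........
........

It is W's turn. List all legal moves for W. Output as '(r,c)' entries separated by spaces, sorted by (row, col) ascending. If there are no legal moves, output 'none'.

(2,1): flips 1 -> legal
(2,2): flips 1 -> legal
(2,3): flips 1 -> legal
(2,4): flips 1 -> legal
(2,5): flips 1 -> legal
(3,1): no bracket -> illegal
(3,5): no bracket -> illegal
(4,0): no bracket -> illegal
(4,1): flips 1 -> legal
(4,5): no bracket -> illegal
(5,0): no bracket -> illegal
(5,2): no bracket -> illegal
(5,3): no bracket -> illegal
(6,0): no bracket -> illegal
(6,1): no bracket -> illegal
(6,2): no bracket -> illegal

Answer: (2,1) (2,2) (2,3) (2,4) (2,5) (4,1)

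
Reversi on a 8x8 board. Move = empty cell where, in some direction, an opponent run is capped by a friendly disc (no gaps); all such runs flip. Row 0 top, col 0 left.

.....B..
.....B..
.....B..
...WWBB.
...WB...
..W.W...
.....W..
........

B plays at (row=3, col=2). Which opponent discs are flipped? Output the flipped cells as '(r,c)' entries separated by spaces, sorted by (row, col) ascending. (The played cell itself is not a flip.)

Answer: (3,3) (3,4)

Derivation:
Dir NW: first cell '.' (not opp) -> no flip
Dir N: first cell '.' (not opp) -> no flip
Dir NE: first cell '.' (not opp) -> no flip
Dir W: first cell '.' (not opp) -> no flip
Dir E: opp run (3,3) (3,4) capped by B -> flip
Dir SW: first cell '.' (not opp) -> no flip
Dir S: first cell '.' (not opp) -> no flip
Dir SE: opp run (4,3) (5,4) (6,5), next='.' -> no flip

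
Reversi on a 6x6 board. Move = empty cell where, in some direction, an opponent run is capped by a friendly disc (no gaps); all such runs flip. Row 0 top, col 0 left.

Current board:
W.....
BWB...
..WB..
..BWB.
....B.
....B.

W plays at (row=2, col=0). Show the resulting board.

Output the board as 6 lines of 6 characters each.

Place W at (2,0); scan 8 dirs for brackets.
Dir NW: edge -> no flip
Dir N: opp run (1,0) capped by W -> flip
Dir NE: first cell 'W' (not opp) -> no flip
Dir W: edge -> no flip
Dir E: first cell '.' (not opp) -> no flip
Dir SW: edge -> no flip
Dir S: first cell '.' (not opp) -> no flip
Dir SE: first cell '.' (not opp) -> no flip
All flips: (1,0)

Answer: W.....
WWB...
W.WB..
..BWB.
....B.
....B.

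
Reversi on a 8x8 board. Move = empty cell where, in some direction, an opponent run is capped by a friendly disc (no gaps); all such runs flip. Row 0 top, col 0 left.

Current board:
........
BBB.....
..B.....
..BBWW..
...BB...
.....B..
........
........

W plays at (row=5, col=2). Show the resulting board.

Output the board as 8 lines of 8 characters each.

Answer: ........
BBB.....
..B.....
..BBWW..
...WB...
..W..B..
........
........

Derivation:
Place W at (5,2); scan 8 dirs for brackets.
Dir NW: first cell '.' (not opp) -> no flip
Dir N: first cell '.' (not opp) -> no flip
Dir NE: opp run (4,3) capped by W -> flip
Dir W: first cell '.' (not opp) -> no flip
Dir E: first cell '.' (not opp) -> no flip
Dir SW: first cell '.' (not opp) -> no flip
Dir S: first cell '.' (not opp) -> no flip
Dir SE: first cell '.' (not opp) -> no flip
All flips: (4,3)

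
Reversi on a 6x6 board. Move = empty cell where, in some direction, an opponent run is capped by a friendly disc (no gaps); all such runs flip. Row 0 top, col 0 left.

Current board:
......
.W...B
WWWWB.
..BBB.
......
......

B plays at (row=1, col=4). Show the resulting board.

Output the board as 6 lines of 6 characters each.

Place B at (1,4); scan 8 dirs for brackets.
Dir NW: first cell '.' (not opp) -> no flip
Dir N: first cell '.' (not opp) -> no flip
Dir NE: first cell '.' (not opp) -> no flip
Dir W: first cell '.' (not opp) -> no flip
Dir E: first cell 'B' (not opp) -> no flip
Dir SW: opp run (2,3) capped by B -> flip
Dir S: first cell 'B' (not opp) -> no flip
Dir SE: first cell '.' (not opp) -> no flip
All flips: (2,3)

Answer: ......
.W..BB
WWWBB.
..BBB.
......
......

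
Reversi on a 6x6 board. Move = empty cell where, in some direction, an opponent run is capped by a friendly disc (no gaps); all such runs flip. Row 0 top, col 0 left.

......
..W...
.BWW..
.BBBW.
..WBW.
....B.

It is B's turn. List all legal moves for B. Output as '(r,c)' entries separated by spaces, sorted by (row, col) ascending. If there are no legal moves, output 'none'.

(0,1): no bracket -> illegal
(0,2): flips 2 -> legal
(0,3): flips 1 -> legal
(1,1): flips 1 -> legal
(1,3): flips 2 -> legal
(1,4): flips 1 -> legal
(2,4): flips 4 -> legal
(2,5): flips 1 -> legal
(3,5): flips 1 -> legal
(4,1): flips 1 -> legal
(4,5): flips 1 -> legal
(5,1): flips 1 -> legal
(5,2): flips 1 -> legal
(5,3): flips 1 -> legal
(5,5): flips 1 -> legal

Answer: (0,2) (0,3) (1,1) (1,3) (1,4) (2,4) (2,5) (3,5) (4,1) (4,5) (5,1) (5,2) (5,3) (5,5)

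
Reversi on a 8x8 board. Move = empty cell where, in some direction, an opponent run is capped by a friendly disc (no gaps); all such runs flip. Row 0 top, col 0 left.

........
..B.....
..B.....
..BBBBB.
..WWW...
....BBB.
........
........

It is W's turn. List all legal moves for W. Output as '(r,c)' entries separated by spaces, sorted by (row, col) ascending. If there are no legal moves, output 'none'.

Answer: (0,2) (1,1) (2,1) (2,3) (2,4) (2,5) (2,6) (6,4) (6,5) (6,6)

Derivation:
(0,1): no bracket -> illegal
(0,2): flips 3 -> legal
(0,3): no bracket -> illegal
(1,1): flips 2 -> legal
(1,3): no bracket -> illegal
(2,1): flips 1 -> legal
(2,3): flips 1 -> legal
(2,4): flips 2 -> legal
(2,5): flips 1 -> legal
(2,6): flips 1 -> legal
(2,7): no bracket -> illegal
(3,1): no bracket -> illegal
(3,7): no bracket -> illegal
(4,1): no bracket -> illegal
(4,5): no bracket -> illegal
(4,6): no bracket -> illegal
(4,7): no bracket -> illegal
(5,3): no bracket -> illegal
(5,7): no bracket -> illegal
(6,3): no bracket -> illegal
(6,4): flips 1 -> legal
(6,5): flips 1 -> legal
(6,6): flips 1 -> legal
(6,7): no bracket -> illegal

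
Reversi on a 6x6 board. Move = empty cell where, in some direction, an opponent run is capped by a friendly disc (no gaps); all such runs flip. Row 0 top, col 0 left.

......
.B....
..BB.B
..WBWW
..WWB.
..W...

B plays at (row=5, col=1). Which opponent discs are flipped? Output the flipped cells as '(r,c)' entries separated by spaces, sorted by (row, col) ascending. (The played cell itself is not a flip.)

Answer: (4,2)

Derivation:
Dir NW: first cell '.' (not opp) -> no flip
Dir N: first cell '.' (not opp) -> no flip
Dir NE: opp run (4,2) capped by B -> flip
Dir W: first cell '.' (not opp) -> no flip
Dir E: opp run (5,2), next='.' -> no flip
Dir SW: edge -> no flip
Dir S: edge -> no flip
Dir SE: edge -> no flip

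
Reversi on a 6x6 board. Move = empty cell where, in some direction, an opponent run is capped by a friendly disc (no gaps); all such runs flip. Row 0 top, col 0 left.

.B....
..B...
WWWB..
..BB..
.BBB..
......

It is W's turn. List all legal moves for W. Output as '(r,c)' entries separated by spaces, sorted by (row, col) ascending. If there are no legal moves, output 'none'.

Answer: (0,2) (0,3) (2,4) (4,4) (5,2) (5,4)

Derivation:
(0,0): no bracket -> illegal
(0,2): flips 1 -> legal
(0,3): flips 1 -> legal
(1,0): no bracket -> illegal
(1,1): no bracket -> illegal
(1,3): no bracket -> illegal
(1,4): no bracket -> illegal
(2,4): flips 1 -> legal
(3,0): no bracket -> illegal
(3,1): no bracket -> illegal
(3,4): no bracket -> illegal
(4,0): no bracket -> illegal
(4,4): flips 1 -> legal
(5,0): no bracket -> illegal
(5,1): no bracket -> illegal
(5,2): flips 2 -> legal
(5,3): no bracket -> illegal
(5,4): flips 2 -> legal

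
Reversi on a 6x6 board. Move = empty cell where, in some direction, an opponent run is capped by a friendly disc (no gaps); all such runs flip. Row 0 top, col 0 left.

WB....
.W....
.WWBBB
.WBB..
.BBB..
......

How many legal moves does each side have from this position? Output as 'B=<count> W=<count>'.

-- B to move --
(0,2): no bracket -> illegal
(1,0): flips 1 -> legal
(1,2): flips 1 -> legal
(1,3): no bracket -> illegal
(2,0): flips 3 -> legal
(3,0): flips 1 -> legal
(4,0): no bracket -> illegal
B mobility = 4
-- W to move --
(0,2): flips 1 -> legal
(1,0): no bracket -> illegal
(1,2): no bracket -> illegal
(1,3): no bracket -> illegal
(1,4): no bracket -> illegal
(1,5): no bracket -> illegal
(3,0): no bracket -> illegal
(3,4): flips 2 -> legal
(3,5): no bracket -> illegal
(4,0): no bracket -> illegal
(4,4): flips 1 -> legal
(5,0): no bracket -> illegal
(5,1): flips 1 -> legal
(5,2): flips 2 -> legal
(5,3): flips 1 -> legal
(5,4): flips 2 -> legal
W mobility = 7

Answer: B=4 W=7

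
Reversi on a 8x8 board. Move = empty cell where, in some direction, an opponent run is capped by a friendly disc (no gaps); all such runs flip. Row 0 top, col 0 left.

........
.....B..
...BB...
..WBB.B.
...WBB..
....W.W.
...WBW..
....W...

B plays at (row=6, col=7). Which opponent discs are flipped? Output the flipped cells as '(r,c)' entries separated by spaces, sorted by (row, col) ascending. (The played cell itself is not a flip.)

Answer: (5,6)

Derivation:
Dir NW: opp run (5,6) capped by B -> flip
Dir N: first cell '.' (not opp) -> no flip
Dir NE: edge -> no flip
Dir W: first cell '.' (not opp) -> no flip
Dir E: edge -> no flip
Dir SW: first cell '.' (not opp) -> no flip
Dir S: first cell '.' (not opp) -> no flip
Dir SE: edge -> no flip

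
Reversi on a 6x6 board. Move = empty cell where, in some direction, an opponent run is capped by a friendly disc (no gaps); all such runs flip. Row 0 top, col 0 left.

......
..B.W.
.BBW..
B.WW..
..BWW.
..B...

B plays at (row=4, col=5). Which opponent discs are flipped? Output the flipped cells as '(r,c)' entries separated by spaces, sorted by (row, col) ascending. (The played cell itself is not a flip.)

Dir NW: first cell '.' (not opp) -> no flip
Dir N: first cell '.' (not opp) -> no flip
Dir NE: edge -> no flip
Dir W: opp run (4,4) (4,3) capped by B -> flip
Dir E: edge -> no flip
Dir SW: first cell '.' (not opp) -> no flip
Dir S: first cell '.' (not opp) -> no flip
Dir SE: edge -> no flip

Answer: (4,3) (4,4)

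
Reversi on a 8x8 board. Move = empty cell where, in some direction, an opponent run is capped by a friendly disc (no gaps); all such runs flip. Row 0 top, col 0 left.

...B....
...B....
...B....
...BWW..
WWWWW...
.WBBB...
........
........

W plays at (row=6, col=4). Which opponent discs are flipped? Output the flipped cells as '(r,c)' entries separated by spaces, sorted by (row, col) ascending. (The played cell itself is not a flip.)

Dir NW: opp run (5,3) capped by W -> flip
Dir N: opp run (5,4) capped by W -> flip
Dir NE: first cell '.' (not opp) -> no flip
Dir W: first cell '.' (not opp) -> no flip
Dir E: first cell '.' (not opp) -> no flip
Dir SW: first cell '.' (not opp) -> no flip
Dir S: first cell '.' (not opp) -> no flip
Dir SE: first cell '.' (not opp) -> no flip

Answer: (5,3) (5,4)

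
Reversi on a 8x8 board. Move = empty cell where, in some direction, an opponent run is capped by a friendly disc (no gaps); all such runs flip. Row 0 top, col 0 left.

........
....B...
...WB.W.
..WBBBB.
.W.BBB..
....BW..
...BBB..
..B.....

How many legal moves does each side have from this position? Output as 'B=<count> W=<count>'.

Answer: B=11 W=10

Derivation:
-- B to move --
(1,2): flips 1 -> legal
(1,3): flips 1 -> legal
(1,5): no bracket -> illegal
(1,6): flips 1 -> legal
(1,7): flips 1 -> legal
(2,1): flips 1 -> legal
(2,2): flips 1 -> legal
(2,5): no bracket -> illegal
(2,7): no bracket -> illegal
(3,0): no bracket -> illegal
(3,1): flips 1 -> legal
(3,7): no bracket -> illegal
(4,0): no bracket -> illegal
(4,2): no bracket -> illegal
(4,6): flips 1 -> legal
(5,0): flips 3 -> legal
(5,1): no bracket -> illegal
(5,2): no bracket -> illegal
(5,6): flips 1 -> legal
(6,6): flips 1 -> legal
B mobility = 11
-- W to move --
(0,3): no bracket -> illegal
(0,4): no bracket -> illegal
(0,5): flips 1 -> legal
(1,3): no bracket -> illegal
(1,5): no bracket -> illegal
(2,2): flips 2 -> legal
(2,5): flips 3 -> legal
(2,7): no bracket -> illegal
(3,7): flips 4 -> legal
(4,2): no bracket -> illegal
(4,6): flips 1 -> legal
(4,7): no bracket -> illegal
(5,2): no bracket -> illegal
(5,3): flips 5 -> legal
(5,6): flips 2 -> legal
(6,1): no bracket -> illegal
(6,2): no bracket -> illegal
(6,6): no bracket -> illegal
(7,1): no bracket -> illegal
(7,3): flips 1 -> legal
(7,4): no bracket -> illegal
(7,5): flips 1 -> legal
(7,6): flips 3 -> legal
W mobility = 10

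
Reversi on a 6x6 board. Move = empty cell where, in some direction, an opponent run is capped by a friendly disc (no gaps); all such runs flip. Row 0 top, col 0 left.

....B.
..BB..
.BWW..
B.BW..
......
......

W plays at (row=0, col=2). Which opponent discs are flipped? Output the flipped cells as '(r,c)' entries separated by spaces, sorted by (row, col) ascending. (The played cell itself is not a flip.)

Dir NW: edge -> no flip
Dir N: edge -> no flip
Dir NE: edge -> no flip
Dir W: first cell '.' (not opp) -> no flip
Dir E: first cell '.' (not opp) -> no flip
Dir SW: first cell '.' (not opp) -> no flip
Dir S: opp run (1,2) capped by W -> flip
Dir SE: opp run (1,3), next='.' -> no flip

Answer: (1,2)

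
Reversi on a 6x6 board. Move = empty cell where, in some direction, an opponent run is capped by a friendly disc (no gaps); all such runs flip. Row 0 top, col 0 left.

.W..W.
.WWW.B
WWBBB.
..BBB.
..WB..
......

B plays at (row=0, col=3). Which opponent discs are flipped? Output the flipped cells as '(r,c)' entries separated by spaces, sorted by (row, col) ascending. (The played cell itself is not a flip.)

Dir NW: edge -> no flip
Dir N: edge -> no flip
Dir NE: edge -> no flip
Dir W: first cell '.' (not opp) -> no flip
Dir E: opp run (0,4), next='.' -> no flip
Dir SW: opp run (1,2) (2,1), next='.' -> no flip
Dir S: opp run (1,3) capped by B -> flip
Dir SE: first cell '.' (not opp) -> no flip

Answer: (1,3)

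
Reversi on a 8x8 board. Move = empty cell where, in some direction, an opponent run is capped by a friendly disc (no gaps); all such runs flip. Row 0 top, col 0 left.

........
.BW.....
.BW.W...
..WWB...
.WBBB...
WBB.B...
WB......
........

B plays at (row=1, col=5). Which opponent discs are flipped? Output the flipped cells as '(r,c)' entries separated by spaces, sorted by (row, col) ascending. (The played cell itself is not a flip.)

Dir NW: first cell '.' (not opp) -> no flip
Dir N: first cell '.' (not opp) -> no flip
Dir NE: first cell '.' (not opp) -> no flip
Dir W: first cell '.' (not opp) -> no flip
Dir E: first cell '.' (not opp) -> no flip
Dir SW: opp run (2,4) (3,3) capped by B -> flip
Dir S: first cell '.' (not opp) -> no flip
Dir SE: first cell '.' (not opp) -> no flip

Answer: (2,4) (3,3)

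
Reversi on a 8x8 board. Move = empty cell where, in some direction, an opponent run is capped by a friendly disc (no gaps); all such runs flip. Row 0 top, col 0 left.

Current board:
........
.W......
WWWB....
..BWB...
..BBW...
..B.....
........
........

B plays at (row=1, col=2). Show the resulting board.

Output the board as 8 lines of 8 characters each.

Answer: ........
.WB.....
WWBB....
..BWB...
..BBW...
..B.....
........
........

Derivation:
Place B at (1,2); scan 8 dirs for brackets.
Dir NW: first cell '.' (not opp) -> no flip
Dir N: first cell '.' (not opp) -> no flip
Dir NE: first cell '.' (not opp) -> no flip
Dir W: opp run (1,1), next='.' -> no flip
Dir E: first cell '.' (not opp) -> no flip
Dir SW: opp run (2,1), next='.' -> no flip
Dir S: opp run (2,2) capped by B -> flip
Dir SE: first cell 'B' (not opp) -> no flip
All flips: (2,2)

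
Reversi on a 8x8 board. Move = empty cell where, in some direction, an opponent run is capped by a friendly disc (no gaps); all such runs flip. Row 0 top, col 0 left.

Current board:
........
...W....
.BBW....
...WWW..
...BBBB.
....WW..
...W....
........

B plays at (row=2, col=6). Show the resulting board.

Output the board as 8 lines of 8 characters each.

Place B at (2,6); scan 8 dirs for brackets.
Dir NW: first cell '.' (not opp) -> no flip
Dir N: first cell '.' (not opp) -> no flip
Dir NE: first cell '.' (not opp) -> no flip
Dir W: first cell '.' (not opp) -> no flip
Dir E: first cell '.' (not opp) -> no flip
Dir SW: opp run (3,5) capped by B -> flip
Dir S: first cell '.' (not opp) -> no flip
Dir SE: first cell '.' (not opp) -> no flip
All flips: (3,5)

Answer: ........
...W....
.BBW..B.
...WWB..
...BBBB.
....WW..
...W....
........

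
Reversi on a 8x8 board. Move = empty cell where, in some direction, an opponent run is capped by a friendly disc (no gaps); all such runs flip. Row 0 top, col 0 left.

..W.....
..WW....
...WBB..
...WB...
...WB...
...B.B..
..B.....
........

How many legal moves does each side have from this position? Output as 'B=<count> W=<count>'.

Answer: B=6 W=7

Derivation:
-- B to move --
(0,1): flips 2 -> legal
(0,3): flips 4 -> legal
(0,4): no bracket -> illegal
(1,1): no bracket -> illegal
(1,4): no bracket -> illegal
(2,1): no bracket -> illegal
(2,2): flips 2 -> legal
(3,2): flips 1 -> legal
(4,2): flips 2 -> legal
(5,2): flips 1 -> legal
(5,4): no bracket -> illegal
B mobility = 6
-- W to move --
(1,4): no bracket -> illegal
(1,5): flips 1 -> legal
(1,6): flips 2 -> legal
(2,6): flips 2 -> legal
(3,5): flips 2 -> legal
(3,6): no bracket -> illegal
(4,2): no bracket -> illegal
(4,5): flips 2 -> legal
(4,6): no bracket -> illegal
(5,1): no bracket -> illegal
(5,2): no bracket -> illegal
(5,4): no bracket -> illegal
(5,6): no bracket -> illegal
(6,1): no bracket -> illegal
(6,3): flips 1 -> legal
(6,4): no bracket -> illegal
(6,5): no bracket -> illegal
(6,6): flips 2 -> legal
(7,1): no bracket -> illegal
(7,2): no bracket -> illegal
(7,3): no bracket -> illegal
W mobility = 7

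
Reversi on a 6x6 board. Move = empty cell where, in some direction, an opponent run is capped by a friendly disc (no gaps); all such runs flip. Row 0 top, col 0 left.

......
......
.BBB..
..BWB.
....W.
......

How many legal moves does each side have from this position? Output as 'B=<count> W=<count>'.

Answer: B=3 W=5

Derivation:
-- B to move --
(2,4): no bracket -> illegal
(3,5): no bracket -> illegal
(4,2): no bracket -> illegal
(4,3): flips 1 -> legal
(4,5): no bracket -> illegal
(5,3): no bracket -> illegal
(5,4): flips 1 -> legal
(5,5): flips 2 -> legal
B mobility = 3
-- W to move --
(1,0): no bracket -> illegal
(1,1): flips 1 -> legal
(1,2): no bracket -> illegal
(1,3): flips 1 -> legal
(1,4): no bracket -> illegal
(2,0): no bracket -> illegal
(2,4): flips 1 -> legal
(2,5): no bracket -> illegal
(3,0): no bracket -> illegal
(3,1): flips 1 -> legal
(3,5): flips 1 -> legal
(4,1): no bracket -> illegal
(4,2): no bracket -> illegal
(4,3): no bracket -> illegal
(4,5): no bracket -> illegal
W mobility = 5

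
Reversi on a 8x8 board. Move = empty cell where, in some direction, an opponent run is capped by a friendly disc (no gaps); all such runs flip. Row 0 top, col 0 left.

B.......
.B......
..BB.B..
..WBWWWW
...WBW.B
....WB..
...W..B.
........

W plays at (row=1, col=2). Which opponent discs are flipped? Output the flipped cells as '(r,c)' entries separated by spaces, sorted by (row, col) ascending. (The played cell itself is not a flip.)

Dir NW: first cell '.' (not opp) -> no flip
Dir N: first cell '.' (not opp) -> no flip
Dir NE: first cell '.' (not opp) -> no flip
Dir W: opp run (1,1), next='.' -> no flip
Dir E: first cell '.' (not opp) -> no flip
Dir SW: first cell '.' (not opp) -> no flip
Dir S: opp run (2,2) capped by W -> flip
Dir SE: opp run (2,3) capped by W -> flip

Answer: (2,2) (2,3)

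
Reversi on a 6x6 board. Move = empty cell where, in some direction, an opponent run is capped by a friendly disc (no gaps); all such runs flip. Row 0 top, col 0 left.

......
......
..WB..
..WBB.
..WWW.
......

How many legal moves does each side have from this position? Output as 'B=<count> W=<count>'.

Answer: B=9 W=5

Derivation:
-- B to move --
(1,1): flips 1 -> legal
(1,2): no bracket -> illegal
(1,3): no bracket -> illegal
(2,1): flips 1 -> legal
(3,1): flips 1 -> legal
(3,5): no bracket -> illegal
(4,1): flips 1 -> legal
(4,5): no bracket -> illegal
(5,1): flips 1 -> legal
(5,2): flips 1 -> legal
(5,3): flips 1 -> legal
(5,4): flips 1 -> legal
(5,5): flips 1 -> legal
B mobility = 9
-- W to move --
(1,2): no bracket -> illegal
(1,3): flips 2 -> legal
(1,4): flips 1 -> legal
(2,4): flips 3 -> legal
(2,5): flips 1 -> legal
(3,5): flips 2 -> legal
(4,5): no bracket -> illegal
W mobility = 5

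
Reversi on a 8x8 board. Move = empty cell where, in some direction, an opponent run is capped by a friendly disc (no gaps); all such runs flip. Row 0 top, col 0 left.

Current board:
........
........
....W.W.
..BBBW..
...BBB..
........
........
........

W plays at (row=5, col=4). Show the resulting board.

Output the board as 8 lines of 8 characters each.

Answer: ........
........
....W.W.
..BBWW..
...BWB..
....W...
........
........

Derivation:
Place W at (5,4); scan 8 dirs for brackets.
Dir NW: opp run (4,3) (3,2), next='.' -> no flip
Dir N: opp run (4,4) (3,4) capped by W -> flip
Dir NE: opp run (4,5), next='.' -> no flip
Dir W: first cell '.' (not opp) -> no flip
Dir E: first cell '.' (not opp) -> no flip
Dir SW: first cell '.' (not opp) -> no flip
Dir S: first cell '.' (not opp) -> no flip
Dir SE: first cell '.' (not opp) -> no flip
All flips: (3,4) (4,4)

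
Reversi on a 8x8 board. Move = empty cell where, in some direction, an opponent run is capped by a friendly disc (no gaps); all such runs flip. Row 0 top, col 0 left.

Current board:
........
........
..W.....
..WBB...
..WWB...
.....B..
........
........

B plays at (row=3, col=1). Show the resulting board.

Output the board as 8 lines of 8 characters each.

Place B at (3,1); scan 8 dirs for brackets.
Dir NW: first cell '.' (not opp) -> no flip
Dir N: first cell '.' (not opp) -> no flip
Dir NE: opp run (2,2), next='.' -> no flip
Dir W: first cell '.' (not opp) -> no flip
Dir E: opp run (3,2) capped by B -> flip
Dir SW: first cell '.' (not opp) -> no flip
Dir S: first cell '.' (not opp) -> no flip
Dir SE: opp run (4,2), next='.' -> no flip
All flips: (3,2)

Answer: ........
........
..W.....
.BBBB...
..WWB...
.....B..
........
........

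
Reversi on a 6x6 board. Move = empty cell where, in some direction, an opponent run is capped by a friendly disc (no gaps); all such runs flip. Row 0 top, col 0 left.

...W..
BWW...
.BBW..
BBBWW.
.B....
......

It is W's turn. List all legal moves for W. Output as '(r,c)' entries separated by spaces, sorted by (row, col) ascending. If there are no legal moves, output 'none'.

(0,0): no bracket -> illegal
(0,1): no bracket -> illegal
(1,3): no bracket -> illegal
(2,0): flips 2 -> legal
(4,0): no bracket -> illegal
(4,2): flips 2 -> legal
(4,3): no bracket -> illegal
(5,0): flips 2 -> legal
(5,1): flips 3 -> legal
(5,2): no bracket -> illegal

Answer: (2,0) (4,2) (5,0) (5,1)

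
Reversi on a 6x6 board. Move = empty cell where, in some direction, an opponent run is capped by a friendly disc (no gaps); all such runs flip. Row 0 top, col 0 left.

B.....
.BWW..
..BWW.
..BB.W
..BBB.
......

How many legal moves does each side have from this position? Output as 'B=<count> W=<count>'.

-- B to move --
(0,1): no bracket -> illegal
(0,2): flips 1 -> legal
(0,3): flips 2 -> legal
(0,4): flips 1 -> legal
(1,4): flips 3 -> legal
(1,5): flips 1 -> legal
(2,1): no bracket -> illegal
(2,5): flips 2 -> legal
(3,4): no bracket -> illegal
(4,5): no bracket -> illegal
B mobility = 6
-- W to move --
(0,1): no bracket -> illegal
(0,2): no bracket -> illegal
(1,0): flips 1 -> legal
(2,0): no bracket -> illegal
(2,1): flips 1 -> legal
(3,1): flips 1 -> legal
(3,4): no bracket -> illegal
(4,1): flips 1 -> legal
(4,5): no bracket -> illegal
(5,1): flips 2 -> legal
(5,2): flips 3 -> legal
(5,3): flips 3 -> legal
(5,4): no bracket -> illegal
(5,5): no bracket -> illegal
W mobility = 7

Answer: B=6 W=7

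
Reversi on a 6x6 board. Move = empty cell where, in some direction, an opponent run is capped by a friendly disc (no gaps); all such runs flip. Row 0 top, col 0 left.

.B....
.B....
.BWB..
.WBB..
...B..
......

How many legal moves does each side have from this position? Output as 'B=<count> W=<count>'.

Answer: B=3 W=6

Derivation:
-- B to move --
(1,2): flips 1 -> legal
(1,3): no bracket -> illegal
(2,0): no bracket -> illegal
(3,0): flips 1 -> legal
(4,0): no bracket -> illegal
(4,1): flips 1 -> legal
(4,2): no bracket -> illegal
B mobility = 3
-- W to move --
(0,0): flips 1 -> legal
(0,2): no bracket -> illegal
(1,0): no bracket -> illegal
(1,2): no bracket -> illegal
(1,3): no bracket -> illegal
(1,4): no bracket -> illegal
(2,0): flips 1 -> legal
(2,4): flips 1 -> legal
(3,0): no bracket -> illegal
(3,4): flips 2 -> legal
(4,1): no bracket -> illegal
(4,2): flips 1 -> legal
(4,4): flips 1 -> legal
(5,2): no bracket -> illegal
(5,3): no bracket -> illegal
(5,4): no bracket -> illegal
W mobility = 6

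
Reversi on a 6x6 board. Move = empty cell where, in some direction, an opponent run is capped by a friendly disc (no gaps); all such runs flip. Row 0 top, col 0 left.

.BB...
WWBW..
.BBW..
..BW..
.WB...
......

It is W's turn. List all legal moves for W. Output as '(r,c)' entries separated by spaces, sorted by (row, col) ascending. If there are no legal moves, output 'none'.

(0,0): no bracket -> illegal
(0,3): no bracket -> illegal
(2,0): flips 2 -> legal
(3,0): no bracket -> illegal
(3,1): flips 3 -> legal
(4,3): flips 3 -> legal
(5,1): flips 1 -> legal
(5,2): no bracket -> illegal
(5,3): no bracket -> illegal

Answer: (2,0) (3,1) (4,3) (5,1)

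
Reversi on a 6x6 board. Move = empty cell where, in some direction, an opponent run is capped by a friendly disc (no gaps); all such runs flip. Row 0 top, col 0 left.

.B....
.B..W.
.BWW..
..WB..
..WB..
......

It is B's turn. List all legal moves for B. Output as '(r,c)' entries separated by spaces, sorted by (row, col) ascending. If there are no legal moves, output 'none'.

Answer: (1,3) (2,4) (3,1) (4,1) (5,1)

Derivation:
(0,3): no bracket -> illegal
(0,4): no bracket -> illegal
(0,5): no bracket -> illegal
(1,2): no bracket -> illegal
(1,3): flips 1 -> legal
(1,5): no bracket -> illegal
(2,4): flips 2 -> legal
(2,5): no bracket -> illegal
(3,1): flips 1 -> legal
(3,4): no bracket -> illegal
(4,1): flips 1 -> legal
(5,1): flips 1 -> legal
(5,2): no bracket -> illegal
(5,3): no bracket -> illegal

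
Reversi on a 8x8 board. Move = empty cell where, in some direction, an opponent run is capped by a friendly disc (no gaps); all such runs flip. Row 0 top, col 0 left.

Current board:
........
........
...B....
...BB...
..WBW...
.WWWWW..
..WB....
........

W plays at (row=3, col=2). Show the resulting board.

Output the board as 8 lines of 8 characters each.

Place W at (3,2); scan 8 dirs for brackets.
Dir NW: first cell '.' (not opp) -> no flip
Dir N: first cell '.' (not opp) -> no flip
Dir NE: opp run (2,3), next='.' -> no flip
Dir W: first cell '.' (not opp) -> no flip
Dir E: opp run (3,3) (3,4), next='.' -> no flip
Dir SW: first cell '.' (not opp) -> no flip
Dir S: first cell 'W' (not opp) -> no flip
Dir SE: opp run (4,3) capped by W -> flip
All flips: (4,3)

Answer: ........
........
...B....
..WBB...
..WWW...
.WWWWW..
..WB....
........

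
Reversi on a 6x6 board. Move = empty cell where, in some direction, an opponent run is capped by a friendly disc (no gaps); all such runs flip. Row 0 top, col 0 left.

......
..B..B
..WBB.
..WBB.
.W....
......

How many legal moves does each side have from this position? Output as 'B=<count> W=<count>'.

-- B to move --
(1,1): flips 1 -> legal
(1,3): no bracket -> illegal
(2,1): flips 1 -> legal
(3,0): no bracket -> illegal
(3,1): flips 1 -> legal
(4,0): no bracket -> illegal
(4,2): flips 2 -> legal
(4,3): no bracket -> illegal
(5,0): flips 2 -> legal
(5,1): no bracket -> illegal
(5,2): no bracket -> illegal
B mobility = 5
-- W to move --
(0,1): no bracket -> illegal
(0,2): flips 1 -> legal
(0,3): no bracket -> illegal
(0,4): no bracket -> illegal
(0,5): no bracket -> illegal
(1,1): no bracket -> illegal
(1,3): no bracket -> illegal
(1,4): flips 1 -> legal
(2,1): no bracket -> illegal
(2,5): flips 2 -> legal
(3,5): flips 2 -> legal
(4,2): no bracket -> illegal
(4,3): no bracket -> illegal
(4,4): flips 1 -> legal
(4,5): no bracket -> illegal
W mobility = 5

Answer: B=5 W=5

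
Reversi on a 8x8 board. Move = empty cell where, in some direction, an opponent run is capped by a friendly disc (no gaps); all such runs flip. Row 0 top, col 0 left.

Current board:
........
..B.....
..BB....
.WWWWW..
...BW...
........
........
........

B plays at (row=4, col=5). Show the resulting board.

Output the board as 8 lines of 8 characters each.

Answer: ........
..B.....
..BB....
.WWWBW..
...BBB..
........
........
........

Derivation:
Place B at (4,5); scan 8 dirs for brackets.
Dir NW: opp run (3,4) capped by B -> flip
Dir N: opp run (3,5), next='.' -> no flip
Dir NE: first cell '.' (not opp) -> no flip
Dir W: opp run (4,4) capped by B -> flip
Dir E: first cell '.' (not opp) -> no flip
Dir SW: first cell '.' (not opp) -> no flip
Dir S: first cell '.' (not opp) -> no flip
Dir SE: first cell '.' (not opp) -> no flip
All flips: (3,4) (4,4)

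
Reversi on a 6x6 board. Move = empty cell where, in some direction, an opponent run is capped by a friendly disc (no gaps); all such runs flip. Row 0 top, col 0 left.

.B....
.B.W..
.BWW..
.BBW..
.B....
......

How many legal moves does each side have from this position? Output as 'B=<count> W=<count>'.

Answer: B=6 W=6

Derivation:
-- B to move --
(0,2): no bracket -> illegal
(0,3): no bracket -> illegal
(0,4): flips 2 -> legal
(1,2): flips 1 -> legal
(1,4): flips 1 -> legal
(2,4): flips 2 -> legal
(3,4): flips 1 -> legal
(4,2): no bracket -> illegal
(4,3): no bracket -> illegal
(4,4): flips 2 -> legal
B mobility = 6
-- W to move --
(0,0): flips 1 -> legal
(0,2): no bracket -> illegal
(1,0): no bracket -> illegal
(1,2): no bracket -> illegal
(2,0): flips 1 -> legal
(3,0): flips 2 -> legal
(4,0): flips 1 -> legal
(4,2): flips 1 -> legal
(4,3): no bracket -> illegal
(5,0): flips 2 -> legal
(5,1): no bracket -> illegal
(5,2): no bracket -> illegal
W mobility = 6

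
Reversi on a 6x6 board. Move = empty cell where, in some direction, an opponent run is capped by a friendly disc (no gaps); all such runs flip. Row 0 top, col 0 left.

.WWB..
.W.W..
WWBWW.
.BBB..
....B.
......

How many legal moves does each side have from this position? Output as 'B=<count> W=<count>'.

Answer: B=6 W=6

Derivation:
-- B to move --
(0,0): flips 3 -> legal
(0,4): flips 1 -> legal
(1,0): flips 1 -> legal
(1,2): no bracket -> illegal
(1,4): flips 1 -> legal
(1,5): flips 1 -> legal
(2,5): flips 2 -> legal
(3,0): no bracket -> illegal
(3,4): no bracket -> illegal
(3,5): no bracket -> illegal
B mobility = 6
-- W to move --
(0,4): flips 1 -> legal
(1,2): no bracket -> illegal
(1,4): no bracket -> illegal
(3,0): no bracket -> illegal
(3,4): no bracket -> illegal
(3,5): no bracket -> illegal
(4,0): flips 2 -> legal
(4,1): flips 2 -> legal
(4,2): flips 2 -> legal
(4,3): flips 2 -> legal
(4,5): no bracket -> illegal
(5,3): no bracket -> illegal
(5,4): no bracket -> illegal
(5,5): flips 3 -> legal
W mobility = 6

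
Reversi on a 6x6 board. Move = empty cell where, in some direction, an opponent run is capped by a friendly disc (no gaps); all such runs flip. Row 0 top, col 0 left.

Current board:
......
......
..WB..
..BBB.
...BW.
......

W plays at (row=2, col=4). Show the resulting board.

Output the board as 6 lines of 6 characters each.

Place W at (2,4); scan 8 dirs for brackets.
Dir NW: first cell '.' (not opp) -> no flip
Dir N: first cell '.' (not opp) -> no flip
Dir NE: first cell '.' (not opp) -> no flip
Dir W: opp run (2,3) capped by W -> flip
Dir E: first cell '.' (not opp) -> no flip
Dir SW: opp run (3,3), next='.' -> no flip
Dir S: opp run (3,4) capped by W -> flip
Dir SE: first cell '.' (not opp) -> no flip
All flips: (2,3) (3,4)

Answer: ......
......
..WWW.
..BBW.
...BW.
......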